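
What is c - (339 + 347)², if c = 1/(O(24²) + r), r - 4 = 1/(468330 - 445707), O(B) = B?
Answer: -6174850566613/13121341 ≈ -4.7060e+5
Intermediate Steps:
r = 90493/22623 (r = 4 + 1/(468330 - 445707) = 4 + 1/22623 = 90493/22623 ≈ 4.0000)
c = 22623/13121341 (c = 1/(24² + 90493/22623) = 1/(576 + 90493/22623) = 1/(13121341/22623) = 22623/13121341 ≈ 0.0017241)
c - (339 + 347)² = 22623/13121341 - (339 + 347)² = 22623/13121341 - 1*686² = 22623/13121341 - 1*470596 = 22623/13121341 - 470596 = -6174850566613/13121341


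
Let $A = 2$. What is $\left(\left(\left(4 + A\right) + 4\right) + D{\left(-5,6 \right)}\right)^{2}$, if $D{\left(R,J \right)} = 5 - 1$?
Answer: $196$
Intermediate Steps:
$D{\left(R,J \right)} = 4$ ($D{\left(R,J \right)} = 5 - 1 = 4$)
$\left(\left(\left(4 + A\right) + 4\right) + D{\left(-5,6 \right)}\right)^{2} = \left(\left(\left(4 + 2\right) + 4\right) + 4\right)^{2} = \left(\left(6 + 4\right) + 4\right)^{2} = \left(10 + 4\right)^{2} = 14^{2} = 196$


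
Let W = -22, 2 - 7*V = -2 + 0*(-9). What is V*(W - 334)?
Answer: -1424/7 ≈ -203.43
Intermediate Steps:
V = 4/7 (V = 2/7 - (-2 + 0*(-9))/7 = 2/7 - (-2 + 0)/7 = 2/7 - 1/7*(-2) = 2/7 + 2/7 = 4/7 ≈ 0.57143)
V*(W - 334) = 4*(-22 - 334)/7 = (4/7)*(-356) = -1424/7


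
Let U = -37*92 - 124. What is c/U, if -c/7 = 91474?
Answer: 45737/252 ≈ 181.50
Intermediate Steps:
c = -640318 (c = -7*91474 = -640318)
U = -3528 (U = -3404 - 124 = -3528)
c/U = -640318/(-3528) = -640318*(-1/3528) = 45737/252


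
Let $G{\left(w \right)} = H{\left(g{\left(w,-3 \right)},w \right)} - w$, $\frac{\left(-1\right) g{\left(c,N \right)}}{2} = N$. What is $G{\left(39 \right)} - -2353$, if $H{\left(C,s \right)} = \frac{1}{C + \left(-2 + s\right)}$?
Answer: $\frac{99503}{43} \approx 2314.0$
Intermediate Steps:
$g{\left(c,N \right)} = - 2 N$
$H{\left(C,s \right)} = \frac{1}{-2 + C + s}$
$G{\left(w \right)} = \frac{1}{4 + w} - w$ ($G{\left(w \right)} = \frac{1}{-2 - -6 + w} - w = \frac{1}{-2 + 6 + w} - w = \frac{1}{4 + w} - w$)
$G{\left(39 \right)} - -2353 = \frac{1 - 39 \left(4 + 39\right)}{4 + 39} - -2353 = \frac{1 - 39 \cdot 43}{43} + 2353 = \frac{1 - 1677}{43} + 2353 = \frac{1}{43} \left(-1676\right) + 2353 = - \frac{1676}{43} + 2353 = \frac{99503}{43}$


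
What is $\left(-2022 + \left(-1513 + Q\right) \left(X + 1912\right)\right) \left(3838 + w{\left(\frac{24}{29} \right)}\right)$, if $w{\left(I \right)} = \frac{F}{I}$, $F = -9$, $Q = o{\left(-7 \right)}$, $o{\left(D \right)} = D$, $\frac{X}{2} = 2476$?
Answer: $- \frac{159748820667}{4} \approx -3.9937 \cdot 10^{10}$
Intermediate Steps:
$X = 4952$ ($X = 2 \cdot 2476 = 4952$)
$Q = -7$
$w{\left(I \right)} = - \frac{9}{I}$
$\left(-2022 + \left(-1513 + Q\right) \left(X + 1912\right)\right) \left(3838 + w{\left(\frac{24}{29} \right)}\right) = \left(-2022 + \left(-1513 - 7\right) \left(4952 + 1912\right)\right) \left(3838 - \frac{9}{24 \cdot \frac{1}{29}}\right) = \left(-2022 - 10433280\right) \left(3838 - \frac{9}{24 \cdot \frac{1}{29}}\right) = \left(-2022 - 10433280\right) \left(3838 - \frac{9}{\frac{24}{29}}\right) = - 10435302 \left(3838 - \frac{87}{8}\right) = \left(-10435302\right) \frac{30617}{8} = - \frac{159748820667}{4}$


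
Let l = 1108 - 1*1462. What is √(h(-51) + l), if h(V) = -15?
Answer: 3*I*√41 ≈ 19.209*I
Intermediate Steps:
l = -354 (l = 1108 - 1462 = -354)
√(h(-51) + l) = √(-15 - 354) = √(-369) = 3*I*√41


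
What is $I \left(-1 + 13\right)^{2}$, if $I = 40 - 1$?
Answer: $5616$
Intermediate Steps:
$I = 39$
$I \left(-1 + 13\right)^{2} = 39 \left(-1 + 13\right)^{2} = 39 \cdot 12^{2} = 39 \cdot 144 = 5616$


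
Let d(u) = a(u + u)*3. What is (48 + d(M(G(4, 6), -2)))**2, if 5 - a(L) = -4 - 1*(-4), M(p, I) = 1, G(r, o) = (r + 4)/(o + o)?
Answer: 3969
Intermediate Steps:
G(r, o) = (4 + r)/(2*o) (G(r, o) = (4 + r)/((2*o)) = (4 + r)*(1/(2*o)) = (4 + r)/(2*o))
a(L) = 5 (a(L) = 5 - (-4 - 1*(-4)) = 5 - (-4 + 4) = 5 - 1*0 = 5 + 0 = 5)
d(u) = 15 (d(u) = 5*3 = 15)
(48 + d(M(G(4, 6), -2)))**2 = (48 + 15)**2 = 63**2 = 3969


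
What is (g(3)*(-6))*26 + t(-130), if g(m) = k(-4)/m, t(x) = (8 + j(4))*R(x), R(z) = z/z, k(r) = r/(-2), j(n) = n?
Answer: -92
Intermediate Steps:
k(r) = -r/2 (k(r) = r*(-1/2) = -r/2)
R(z) = 1
t(x) = 12 (t(x) = (8 + 4)*1 = 12*1 = 12)
g(m) = 2/m (g(m) = (-1/2*(-4))/m = 2/m)
(g(3)*(-6))*26 + t(-130) = ((2/3)*(-6))*26 + 12 = -4*26 + 12 = -104 + 12 = -92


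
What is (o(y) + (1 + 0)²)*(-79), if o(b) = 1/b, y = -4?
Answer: -237/4 ≈ -59.250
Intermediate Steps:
(o(y) + (1 + 0)²)*(-79) = (1/(-4) + (1 + 0)²)*(-79) = (-¼ + 1²)*(-79) = (-¼ + 1)*(-79) = (¾)*(-79) = -237/4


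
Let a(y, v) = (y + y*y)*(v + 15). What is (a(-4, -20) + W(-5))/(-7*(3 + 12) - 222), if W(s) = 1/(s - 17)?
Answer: 1321/7194 ≈ 0.18363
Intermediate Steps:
W(s) = 1/(-17 + s)
a(y, v) = (15 + v)*(y + y²) (a(y, v) = (y + y²)*(15 + v) = (15 + v)*(y + y²))
(a(-4, -20) + W(-5))/(-7*(3 + 12) - 222) = (-4*(15 - 20 + 15*(-4) - 20*(-4)) + 1/(-17 - 5))/(-7*(3 + 12) - 222) = (-4*(15 - 20 - 60 + 80) + 1/(-22))/(-7*15 - 222) = (-4*15 - 1/22)/(-105 - 222) = (-60 - 1/22)/(-327) = -1321/22*(-1/327) = 1321/7194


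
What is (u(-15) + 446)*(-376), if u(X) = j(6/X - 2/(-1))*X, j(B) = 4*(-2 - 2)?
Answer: -257936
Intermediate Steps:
j(B) = -16 (j(B) = 4*(-4) = -16)
u(X) = -16*X
(u(-15) + 446)*(-376) = (-16*(-15) + 446)*(-376) = (240 + 446)*(-376) = 686*(-376) = -257936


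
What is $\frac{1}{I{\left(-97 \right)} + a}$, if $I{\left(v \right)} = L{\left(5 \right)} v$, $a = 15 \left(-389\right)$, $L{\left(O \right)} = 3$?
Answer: $- \frac{1}{6126} \approx -0.00016324$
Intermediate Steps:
$a = -5835$
$I{\left(v \right)} = 3 v$
$\frac{1}{I{\left(-97 \right)} + a} = \frac{1}{3 \left(-97\right) - 5835} = \frac{1}{-291 - 5835} = \frac{1}{-6126} = - \frac{1}{6126}$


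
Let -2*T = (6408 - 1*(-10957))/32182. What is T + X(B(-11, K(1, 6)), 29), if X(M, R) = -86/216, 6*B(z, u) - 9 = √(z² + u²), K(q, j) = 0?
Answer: -290192/434457 ≈ -0.66794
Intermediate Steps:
B(z, u) = 3/2 + √(u² + z²)/6 (B(z, u) = 3/2 + √(z² + u²)/6 = 3/2 + √(u² + z²)/6)
T = -17365/64364 (T = -(6408 - 1*(-10957))/(2*32182) = -(6408 + 10957)/(2*32182) = -17365/(2*32182) = -½*17365/32182 = -17365/64364 ≈ -0.26979)
X(M, R) = -43/108 (X(M, R) = -86*1/216 = -43/108)
T + X(B(-11, K(1, 6)), 29) = -17365/64364 - 43/108 = -290192/434457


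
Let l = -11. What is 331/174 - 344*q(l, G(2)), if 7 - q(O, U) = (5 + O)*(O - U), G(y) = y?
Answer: 4250107/174 ≈ 24426.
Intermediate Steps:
q(O, U) = 7 - (5 + O)*(O - U)
331/174 - 344*q(l, G(2)) = 331/174 - 344*(7 - 1*(-11)² - 5*(-11) + 5*2 - 11*2) = 331*(1/174) - 344*(7 - 1*121 + 55 + 10 - 22) = 331/174 - 344*(7 - 121 + 55 + 10 - 22) = 331/174 - 344*(-71) = 331/174 + 24424 = 4250107/174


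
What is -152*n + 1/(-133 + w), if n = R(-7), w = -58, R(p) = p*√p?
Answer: -1/191 + 1064*I*√7 ≈ -0.0052356 + 2815.1*I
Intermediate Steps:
R(p) = p^(3/2)
n = -7*I*√7 (n = (-7)^(3/2) = -7*I*√7 ≈ -18.52*I)
-152*n + 1/(-133 + w) = -(-1064)*I*√7 + 1/(-133 - 58) = 1064*I*√7 + 1/(-191) = 1064*I*√7 - 1/191 = -1/191 + 1064*I*√7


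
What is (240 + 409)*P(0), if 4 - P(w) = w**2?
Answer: 2596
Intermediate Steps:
P(w) = 4 - w**2
(240 + 409)*P(0) = (240 + 409)*(4 - 1*0**2) = 649*(4 - 1*0) = 649*(4 + 0) = 649*4 = 2596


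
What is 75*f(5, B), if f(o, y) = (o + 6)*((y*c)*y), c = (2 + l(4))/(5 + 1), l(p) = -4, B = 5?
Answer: -6875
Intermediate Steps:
c = -1/3 (c = (2 - 4)/(5 + 1) = -2/6 = -2*1/6 = -1/3 ≈ -0.33333)
f(o, y) = -y**2*(6 + o)/3 (f(o, y) = (o + 6)*((y*(-1/3))*y) = (6 + o)*((-y/3)*y) = (6 + o)*(-y**2/3) = -y**2*(6 + o)/3)
75*f(5, B) = 75*((1/3)*5**2*(-6 - 1*5)) = 75*((1/3)*25*(-6 - 5)) = 75*((1/3)*25*(-11)) = 75*(-275/3) = -6875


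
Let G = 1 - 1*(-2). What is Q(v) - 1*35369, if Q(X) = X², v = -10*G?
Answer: -34469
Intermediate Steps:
G = 3 (G = 1 + 2 = 3)
v = -30 (v = -10*3 = -30)
Q(v) - 1*35369 = (-30)² - 1*35369 = 900 - 35369 = -34469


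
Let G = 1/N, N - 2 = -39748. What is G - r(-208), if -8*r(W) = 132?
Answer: 327904/19873 ≈ 16.500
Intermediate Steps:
N = -39746 (N = 2 - 39748 = -39746)
r(W) = -33/2 (r(W) = -⅛*132 = -33/2)
G = -1/39746 (G = 1/(-39746) = -1/39746 ≈ -2.5160e-5)
G - r(-208) = -1/39746 - 1*(-33/2) = -1/39746 + 33/2 = 327904/19873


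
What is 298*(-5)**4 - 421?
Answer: 185829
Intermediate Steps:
298*(-5)**4 - 421 = 298*625 - 421 = 186250 - 421 = 185829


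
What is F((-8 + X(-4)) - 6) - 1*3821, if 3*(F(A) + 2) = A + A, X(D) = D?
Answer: -3835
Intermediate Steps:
F(A) = -2 + 2*A/3 (F(A) = -2 + (A + A)/3 = -2 + (2*A)/3 = -2 + 2*A/3)
F((-8 + X(-4)) - 6) - 1*3821 = (-2 + 2*((-8 - 4) - 6)/3) - 1*3821 = (-2 + 2*(-12 - 6)/3) - 3821 = (-2 + (2/3)*(-18)) - 3821 = (-2 - 12) - 3821 = -14 - 3821 = -3835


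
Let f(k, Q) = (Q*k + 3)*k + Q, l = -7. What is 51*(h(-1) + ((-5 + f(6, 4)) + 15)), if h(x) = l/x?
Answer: 9333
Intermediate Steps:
h(x) = -7/x
f(k, Q) = Q + k*(3 + Q*k) (f(k, Q) = (3 + Q*k)*k + Q = k*(3 + Q*k) + Q = Q + k*(3 + Q*k))
51*(h(-1) + ((-5 + f(6, 4)) + 15)) = 51*(-7/(-1) + ((-5 + (4 + 3*6 + 4*6²)) + 15)) = 51*(-7*(-1) + ((-5 + (4 + 18 + 4*36)) + 15)) = 51*(7 + ((-5 + (4 + 18 + 144)) + 15)) = 51*(7 + ((-5 + 166) + 15)) = 51*(7 + (161 + 15)) = 51*(7 + 176) = 51*183 = 9333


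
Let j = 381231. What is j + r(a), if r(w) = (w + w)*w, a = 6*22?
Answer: 416079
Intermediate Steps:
a = 132
r(w) = 2*w**2 (r(w) = (2*w)*w = 2*w**2)
j + r(a) = 381231 + 2*132**2 = 381231 + 2*17424 = 381231 + 34848 = 416079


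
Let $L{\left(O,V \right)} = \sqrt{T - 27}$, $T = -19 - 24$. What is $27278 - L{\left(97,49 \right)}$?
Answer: $27278 - i \sqrt{70} \approx 27278.0 - 8.3666 i$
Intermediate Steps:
$T = -43$ ($T = -19 - 24 = -43$)
$L{\left(O,V \right)} = i \sqrt{70}$ ($L{\left(O,V \right)} = \sqrt{-43 - 27} = \sqrt{-70} = i \sqrt{70}$)
$27278 - L{\left(97,49 \right)} = 27278 - i \sqrt{70}$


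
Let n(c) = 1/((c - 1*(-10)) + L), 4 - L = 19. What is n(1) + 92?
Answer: 367/4 ≈ 91.750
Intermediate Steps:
L = -15 (L = 4 - 1*19 = 4 - 19 = -15)
n(c) = 1/(-5 + c) (n(c) = 1/((c - 1*(-10)) - 15) = 1/((c + 10) - 15) = 1/((10 + c) - 15) = 1/(-5 + c))
n(1) + 92 = 1/(-5 + 1) + 92 = 1/(-4) + 92 = -1/4 + 92 = 367/4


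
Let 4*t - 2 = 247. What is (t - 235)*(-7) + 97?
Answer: 5225/4 ≈ 1306.3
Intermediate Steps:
t = 249/4 (t = 1/2 + (1/4)*247 = 1/2 + 247/4 = 249/4 ≈ 62.250)
(t - 235)*(-7) + 97 = (249/4 - 235)*(-7) + 97 = -691/4*(-7) + 97 = 4837/4 + 97 = 5225/4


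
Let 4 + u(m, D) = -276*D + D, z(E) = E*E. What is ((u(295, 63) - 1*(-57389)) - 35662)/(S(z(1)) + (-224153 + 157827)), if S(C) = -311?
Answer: -4398/66637 ≈ -0.065999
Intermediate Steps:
z(E) = E²
u(m, D) = -4 - 275*D (u(m, D) = -4 + (-276*D + D) = -4 - 275*D)
((u(295, 63) - 1*(-57389)) - 35662)/(S(z(1)) + (-224153 + 157827)) = (((-4 - 275*63) - 1*(-57389)) - 35662)/(-311 + (-224153 + 157827)) = (((-4 - 17325) + 57389) - 35662)/(-311 - 66326) = ((-17329 + 57389) - 35662)/(-66637) = (40060 - 35662)*(-1/66637) = 4398*(-1/66637) = -4398/66637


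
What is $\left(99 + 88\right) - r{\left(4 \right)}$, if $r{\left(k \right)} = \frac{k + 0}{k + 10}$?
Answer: $\frac{1307}{7} \approx 186.71$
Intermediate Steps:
$r{\left(k \right)} = \frac{k}{10 + k}$
$\left(99 + 88\right) - r{\left(4 \right)} = \left(99 + 88\right) - \frac{4}{10 + 4} = 187 - \frac{4}{14} = 187 - 4 \cdot \frac{1}{14} = 187 - \frac{2}{7} = \frac{1307}{7}$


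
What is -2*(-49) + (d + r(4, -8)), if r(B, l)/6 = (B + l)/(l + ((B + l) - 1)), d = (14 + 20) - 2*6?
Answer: 1584/13 ≈ 121.85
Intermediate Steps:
d = 22 (d = 34 - 12 = 22)
r(B, l) = 6*(B + l)/(-1 + B + 2*l) (r(B, l) = 6*((B + l)/(l + ((B + l) - 1))) = 6*((B + l)/(l + (-1 + B + l))) = 6*((B + l)/(-1 + B + 2*l)) = 6*(B + l)/(-1 + B + 2*l))
-2*(-49) + (d + r(4, -8)) = -2*(-49) + (22 + 6*(4 - 8)/(-1 + 4 + 2*(-8))) = 98 + (22 + 6*(-4)/(-1 + 4 - 16)) = 98 + (22 + 6*(-4)/(-13)) = 98 + (22 + 6*(-1/13)*(-4)) = 98 + (22 + 24/13) = 98 + 310/13 = 1584/13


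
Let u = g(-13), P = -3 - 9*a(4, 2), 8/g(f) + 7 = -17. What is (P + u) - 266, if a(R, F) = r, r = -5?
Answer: -673/3 ≈ -224.33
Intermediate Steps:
g(f) = -⅓ (g(f) = 8/(-7 - 17) = 8/(-24) = 8*(-1/24) = -⅓)
a(R, F) = -5
P = 42 (P = -3 - 9*(-5) = -3 + 45 = 42)
u = -⅓ ≈ -0.33333
(P + u) - 266 = (42 - ⅓) - 266 = 125/3 - 266 = -673/3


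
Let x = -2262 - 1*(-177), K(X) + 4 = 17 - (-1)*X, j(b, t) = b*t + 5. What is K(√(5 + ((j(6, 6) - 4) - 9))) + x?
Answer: -2072 + √33 ≈ -2066.3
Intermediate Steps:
j(b, t) = 5 + b*t
K(X) = 13 + X (K(X) = -4 + (17 - (-1)*X) = -4 + (17 + X) = 13 + X)
x = -2085 (x = -2262 + 177 = -2085)
K(√(5 + ((j(6, 6) - 4) - 9))) + x = (13 + √(5 + (((5 + 6*6) - 4) - 9))) - 2085 = (13 + √(5 + (((5 + 36) - 4) - 9))) - 2085 = (13 + √(5 + ((41 - 4) - 9))) - 2085 = (13 + √(5 + (37 - 9))) - 2085 = (13 + √(5 + 28)) - 2085 = (13 + √33) - 2085 = -2072 + √33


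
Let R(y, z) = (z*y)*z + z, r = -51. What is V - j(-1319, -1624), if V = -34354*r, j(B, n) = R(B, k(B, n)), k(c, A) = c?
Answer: 2296498132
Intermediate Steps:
R(y, z) = z + y*z² (R(y, z) = (y*z)*z + z = y*z² + z = z + y*z²)
j(B, n) = B*(1 + B²) (j(B, n) = B*(1 + B*B) = B*(1 + B²))
V = 1752054 (V = -34354*(-51) = 1752054)
V - j(-1319, -1624) = 1752054 - (-1319 + (-1319)³) = 1752054 - (-1319 - 2294744759) = 1752054 - 1*(-2294746078) = 1752054 + 2294746078 = 2296498132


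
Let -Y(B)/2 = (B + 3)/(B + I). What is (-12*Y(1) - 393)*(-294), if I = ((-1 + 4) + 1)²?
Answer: 1935990/17 ≈ 1.1388e+5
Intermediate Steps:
I = 16 (I = (3 + 1)² = 4² = 16)
Y(B) = -2*(3 + B)/(16 + B) (Y(B) = -2*(B + 3)/(B + 16) = -2*(3 + B)/(16 + B))
(-12*Y(1) - 393)*(-294) = (-24*(-3 - 1*1)/(16 + 1) - 393)*(-294) = (-24*(-3 - 1)/17 - 393)*(-294) = (-24*(-4)/17 - 393)*(-294) = (-12*(-8/17) - 393)*(-294) = (96/17 - 393)*(-294) = -6585/17*(-294) = 1935990/17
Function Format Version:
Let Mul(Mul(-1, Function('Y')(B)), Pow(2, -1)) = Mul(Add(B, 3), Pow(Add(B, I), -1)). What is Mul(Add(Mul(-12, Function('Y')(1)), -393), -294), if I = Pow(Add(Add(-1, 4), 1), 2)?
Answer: Rational(1935990, 17) ≈ 1.1388e+5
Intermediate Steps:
I = 16 (I = Pow(Add(3, 1), 2) = Pow(4, 2) = 16)
Function('Y')(B) = Mul(-2, Pow(Add(16, B), -1), Add(3, B)) (Function('Y')(B) = Mul(-2, Mul(Add(B, 3), Pow(Add(B, 16), -1))) = Mul(-2, Mul(Add(3, B), Pow(Add(16, B), -1))) = Mul(-2, Mul(Pow(Add(16, B), -1), Add(3, B))) = Mul(-2, Pow(Add(16, B), -1), Add(3, B)))
Mul(Add(Mul(-12, Function('Y')(1)), -393), -294) = Mul(Add(Mul(-12, Mul(2, Pow(Add(16, 1), -1), Add(-3, Mul(-1, 1)))), -393), -294) = Mul(Add(Mul(-12, Mul(2, Pow(17, -1), Add(-3, -1))), -393), -294) = Mul(Add(Mul(-12, Mul(2, Rational(1, 17), -4)), -393), -294) = Mul(Add(Mul(-12, Rational(-8, 17)), -393), -294) = Mul(Add(Rational(96, 17), -393), -294) = Mul(Rational(-6585, 17), -294) = Rational(1935990, 17)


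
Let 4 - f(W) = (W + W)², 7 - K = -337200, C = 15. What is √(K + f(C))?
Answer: √336311 ≈ 579.92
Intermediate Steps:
K = 337207 (K = 7 - 1*(-337200) = 7 + 337200 = 337207)
f(W) = 4 - 4*W² (f(W) = 4 - (W + W)² = 4 - (2*W)² = 4 - 4*W²)
√(K + f(C)) = √(337207 + (4 - 4*15²)) = √(337207 + (4 - 4*225)) = √(337207 + (4 - 900)) = √(337207 - 896) = √336311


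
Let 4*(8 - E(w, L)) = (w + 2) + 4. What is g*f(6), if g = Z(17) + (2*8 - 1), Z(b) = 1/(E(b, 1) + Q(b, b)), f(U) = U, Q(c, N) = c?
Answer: 6954/77 ≈ 90.312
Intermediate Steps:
E(w, L) = 13/2 - w/4 (E(w, L) = 8 - ((w + 2) + 4)/4 = 8 - ((2 + w) + 4)/4 = 8 - (6 + w)/4 = 8 + (-3/2 - w/4) = 13/2 - w/4)
Z(b) = 1/(13/2 + 3*b/4) (Z(b) = 1/((13/2 - b/4) + b) = 1/(13/2 + 3*b/4))
g = 1159/77 (g = 4/(26 + 3*17) + (2*8 - 1) = 4/(26 + 51) + (16 - 1) = 4/77 + 15 = 1159/77 ≈ 15.052)
g*f(6) = (1159/77)*6 = 6954/77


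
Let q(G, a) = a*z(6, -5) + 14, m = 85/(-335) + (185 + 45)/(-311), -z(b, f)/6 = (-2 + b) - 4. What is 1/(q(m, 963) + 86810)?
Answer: 1/86824 ≈ 1.1518e-5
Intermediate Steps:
z(b, f) = 36 - 6*b (z(b, f) = -6*((-2 + b) - 4) = -6*(-6 + b) = 36 - 6*b)
m = -20697/20837 (m = 85*(-1/335) + 230*(-1/311) = -17/67 - 230/311 = -20697/20837 ≈ -0.99328)
q(G, a) = 14 (q(G, a) = a*(36 - 6*6) + 14 = a*(36 - 36) + 14 = a*0 + 14 = 0 + 14 = 14)
1/(q(m, 963) + 86810) = 1/(14 + 86810) = 1/86824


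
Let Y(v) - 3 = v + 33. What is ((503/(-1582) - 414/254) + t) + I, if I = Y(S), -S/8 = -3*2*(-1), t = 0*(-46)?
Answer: -2802323/200914 ≈ -13.948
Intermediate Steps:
t = 0
S = -48 (S = -8*(-3*2)*(-1) = -(-48)*(-1) = -8*6 = -48)
Y(v) = 36 + v (Y(v) = 3 + (v + 33) = 3 + (33 + v) = 36 + v)
I = -12 (I = 36 - 48 = -12)
((503/(-1582) - 414/254) + t) + I = ((503/(-1582) - 414/254) + 0) - 12 = ((503*(-1/1582) - 414*1/254) + 0) - 12 = ((-503/1582 - 207/127) + 0) - 12 = (-391355/200914 + 0) - 12 = -391355/200914 - 12 = -2802323/200914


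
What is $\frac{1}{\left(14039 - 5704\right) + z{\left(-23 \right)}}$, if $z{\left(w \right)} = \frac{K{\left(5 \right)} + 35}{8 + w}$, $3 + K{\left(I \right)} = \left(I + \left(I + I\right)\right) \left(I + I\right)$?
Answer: $\frac{15}{124843} \approx 0.00012015$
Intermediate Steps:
$K{\left(I \right)} = -3 + 6 I^{2}$ ($K{\left(I \right)} = -3 + \left(I + \left(I + I\right)\right) \left(I + I\right) = -3 + \left(I + 2 I\right) 2 I = -3 + 3 I 2 I = -3 + 6 I^{2}$)
$z{\left(w \right)} = \frac{182}{8 + w}$ ($z{\left(w \right)} = \frac{\left(-3 + 6 \cdot 5^{2}\right) + 35}{8 + w} = \frac{\left(-3 + 6 \cdot 25\right) + 35}{8 + w} = \frac{\left(-3 + 150\right) + 35}{8 + w} = \frac{147 + 35}{8 + w} = \frac{182}{8 + w}$)
$\frac{1}{\left(14039 - 5704\right) + z{\left(-23 \right)}} = \frac{1}{\left(14039 - 5704\right) + \frac{182}{8 - 23}} = \frac{1}{8335 + \frac{182}{-15}} = \frac{1}{8335 + 182 \left(- \frac{1}{15}\right)} = \frac{1}{8335 - \frac{182}{15}} = \frac{1}{\frac{124843}{15}} = \frac{15}{124843}$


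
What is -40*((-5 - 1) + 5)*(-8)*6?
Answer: -1920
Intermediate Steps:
-40*((-5 - 1) + 5)*(-8)*6 = -40*(-6 + 5)*(-8)*6 = -40*(-1*(-8))*6 = -320*6 = -40*48 = -1920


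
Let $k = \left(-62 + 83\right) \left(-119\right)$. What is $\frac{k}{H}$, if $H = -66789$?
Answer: $\frac{833}{22263} \approx 0.037416$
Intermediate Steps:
$k = -2499$ ($k = 21 \left(-119\right) = -2499$)
$\frac{k}{H} = - \frac{2499}{-66789} = \left(-2499\right) \left(- \frac{1}{66789}\right) = \frac{833}{22263}$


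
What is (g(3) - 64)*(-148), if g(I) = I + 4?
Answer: 8436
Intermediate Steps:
g(I) = 4 + I
(g(3) - 64)*(-148) = ((4 + 3) - 64)*(-148) = (7 - 64)*(-148) = -57*(-148) = 8436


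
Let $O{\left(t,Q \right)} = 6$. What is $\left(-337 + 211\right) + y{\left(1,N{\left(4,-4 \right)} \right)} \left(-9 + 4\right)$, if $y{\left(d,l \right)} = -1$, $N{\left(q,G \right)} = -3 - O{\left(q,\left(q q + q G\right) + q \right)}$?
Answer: $-121$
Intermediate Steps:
$N{\left(q,G \right)} = -9$ ($N{\left(q,G \right)} = -3 - 6 = -9$)
$\left(-337 + 211\right) + y{\left(1,N{\left(4,-4 \right)} \right)} \left(-9 + 4\right) = \left(-337 + 211\right) - \left(-9 + 4\right) = -126 - -5 = -126 + 5 = -121$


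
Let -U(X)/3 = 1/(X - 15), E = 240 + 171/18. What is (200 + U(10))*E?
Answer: 500497/10 ≈ 50050.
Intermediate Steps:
E = 499/2 (E = 240 + 171*(1/18) = 240 + 19/2 = 499/2 ≈ 249.50)
U(X) = -3/(-15 + X) (U(X) = -3/(X - 15) = -3/(-15 + X))
(200 + U(10))*E = (200 - 3/(-15 + 10))*(499/2) = (200 - 3/(-5))*(499/2) = (200 - 3*(-⅕))*(499/2) = (200 + ⅗)*(499/2) = (1003/5)*(499/2) = 500497/10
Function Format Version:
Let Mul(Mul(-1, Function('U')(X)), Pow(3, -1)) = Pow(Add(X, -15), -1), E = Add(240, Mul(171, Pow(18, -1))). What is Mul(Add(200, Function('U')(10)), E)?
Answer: Rational(500497, 10) ≈ 50050.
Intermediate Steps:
E = Rational(499, 2) (E = Add(240, Mul(171, Rational(1, 18))) = Add(240, Rational(19, 2)) = Rational(499, 2) ≈ 249.50)
Function('U')(X) = Mul(-3, Pow(Add(-15, X), -1)) (Function('U')(X) = Mul(-3, Pow(Add(X, -15), -1)) = Mul(-3, Pow(Add(-15, X), -1)))
Mul(Add(200, Function('U')(10)), E) = Mul(Add(200, Mul(-3, Pow(Add(-15, 10), -1))), Rational(499, 2)) = Mul(Add(200, Mul(-3, Pow(-5, -1))), Rational(499, 2)) = Mul(Add(200, Mul(-3, Rational(-1, 5))), Rational(499, 2)) = Mul(Add(200, Rational(3, 5)), Rational(499, 2)) = Mul(Rational(1003, 5), Rational(499, 2)) = Rational(500497, 10)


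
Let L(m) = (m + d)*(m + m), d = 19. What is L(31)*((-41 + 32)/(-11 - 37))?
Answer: 2325/4 ≈ 581.25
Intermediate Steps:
L(m) = 2*m*(19 + m) (L(m) = (m + 19)*(m + m) = (19 + m)*(2*m) = 2*m*(19 + m))
L(31)*((-41 + 32)/(-11 - 37)) = (2*31*(19 + 31))*((-41 + 32)/(-11 - 37)) = (2*31*50)*(-9/(-48)) = 3100*(-9*(-1/48)) = 3100*(3/16) = 2325/4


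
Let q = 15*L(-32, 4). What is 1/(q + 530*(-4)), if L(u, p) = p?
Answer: -1/2060 ≈ -0.00048544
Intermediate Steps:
q = 60 (q = 15*4 = 60)
1/(q + 530*(-4)) = 1/(60 + 530*(-4)) = 1/(60 - 2120) = 1/(-2060) = -1/2060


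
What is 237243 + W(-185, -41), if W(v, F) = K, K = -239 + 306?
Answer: 237310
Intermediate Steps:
K = 67
W(v, F) = 67
237243 + W(-185, -41) = 237243 + 67 = 237310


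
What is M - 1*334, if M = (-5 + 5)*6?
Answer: -334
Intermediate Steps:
M = 0 (M = 0*6 = 0)
M - 1*334 = 0 - 1*334 = 0 - 334 = -334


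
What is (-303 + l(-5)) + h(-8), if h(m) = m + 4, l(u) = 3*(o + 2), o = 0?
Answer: -301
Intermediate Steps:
l(u) = 6 (l(u) = 3*(0 + 2) = 3*2 = 6)
h(m) = 4 + m
(-303 + l(-5)) + h(-8) = (-303 + 6) + (4 - 8) = -297 - 4 = -301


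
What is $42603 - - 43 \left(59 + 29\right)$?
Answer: $46387$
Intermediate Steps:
$42603 - - 43 \left(59 + 29\right) = 42603 - \left(-43\right) 88 = 42603 - -3784 = 42603 + 3784 = 46387$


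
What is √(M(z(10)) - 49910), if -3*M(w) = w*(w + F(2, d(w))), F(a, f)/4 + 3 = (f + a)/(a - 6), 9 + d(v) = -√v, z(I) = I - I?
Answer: I*√49910 ≈ 223.41*I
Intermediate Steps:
z(I) = 0
d(v) = -9 - √v
F(a, f) = -12 + 4*(a + f)/(-6 + a) (F(a, f) = -12 + 4*((f + a)/(a - 6)) = -12 + 4*((a + f)/(-6 + a)) = -12 + 4*(a + f)/(-6 + a))
M(w) = -w*(-5 + w + √w)/3 (M(w) = -w*(w + 4*(18 + (-9 - √w) - 2*2)/(-6 + 2))/3 = -w*(w + 4*(18 + (-9 - √w) - 4)/(-4))/3 = -w*(w + 4*(-¼)*(5 - √w))/3 = -w*(w + (-5 + √w))/3 = -w*(-5 + w + √w)/3)
√(M(z(10)) - 49910) = √(-⅓*0*(-5 + 0 + √0) - 49910) = √(-⅓*0*(-5 + 0 + 0) - 49910) = √(-⅓*0*(-5) - 49910) = √(0 - 49910) = √(-49910) = I*√49910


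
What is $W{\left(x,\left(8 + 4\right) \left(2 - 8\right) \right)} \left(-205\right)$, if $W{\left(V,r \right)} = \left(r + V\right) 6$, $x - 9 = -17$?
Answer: $98400$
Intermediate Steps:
$x = -8$ ($x = 9 - 17 = -8$)
$W{\left(V,r \right)} = 6 V + 6 r$ ($W{\left(V,r \right)} = \left(V + r\right) 6 = 6 V + 6 r$)
$W{\left(x,\left(8 + 4\right) \left(2 - 8\right) \right)} \left(-205\right) = \left(6 \left(-8\right) + 6 \left(8 + 4\right) \left(2 - 8\right)\right) \left(-205\right) = \left(-48 + 6 \cdot 12 \left(-6\right)\right) \left(-205\right) = \left(-48 + 6 \left(-72\right)\right) \left(-205\right) = \left(-48 - 432\right) \left(-205\right) = \left(-480\right) \left(-205\right) = 98400$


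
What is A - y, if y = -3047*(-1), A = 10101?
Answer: 7054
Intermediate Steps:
y = 3047
A - y = 10101 - 1*3047 = 10101 - 3047 = 7054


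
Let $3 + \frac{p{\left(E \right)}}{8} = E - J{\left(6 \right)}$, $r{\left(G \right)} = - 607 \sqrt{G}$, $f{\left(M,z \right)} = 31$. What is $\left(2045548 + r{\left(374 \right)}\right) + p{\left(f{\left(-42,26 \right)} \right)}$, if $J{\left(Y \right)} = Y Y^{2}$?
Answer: $2044044 - 607 \sqrt{374} \approx 2.0323 \cdot 10^{6}$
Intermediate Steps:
$J{\left(Y \right)} = Y^{3}$
$p{\left(E \right)} = -1752 + 8 E$ ($p{\left(E \right)} = -24 + 8 \left(E - 6^{3}\right) = -24 + 8 \left(E - 216\right) = -24 + 8 \left(-216 + E\right) = -24 + \left(-1728 + 8 E\right) = -1752 + 8 E$)
$\left(2045548 + r{\left(374 \right)}\right) + p{\left(f{\left(-42,26 \right)} \right)} = \left(2045548 - 607 \sqrt{374}\right) + \left(-1752 + 8 \cdot 31\right) = \left(2045548 - 607 \sqrt{374}\right) + \left(-1752 + 248\right) = \left(2045548 - 607 \sqrt{374}\right) - 1504 = 2044044 - 607 \sqrt{374}$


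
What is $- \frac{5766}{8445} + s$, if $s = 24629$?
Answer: $\frac{69328713}{2815} \approx 24628.0$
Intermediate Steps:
$- \frac{5766}{8445} + s = - \frac{5766}{8445} + 24629 = \left(-5766\right) \frac{1}{8445} + 24629 = - \frac{1922}{2815} + 24629 = \frac{69328713}{2815}$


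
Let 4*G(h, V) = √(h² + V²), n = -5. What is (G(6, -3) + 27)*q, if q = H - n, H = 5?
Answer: 270 + 15*√5/2 ≈ 286.77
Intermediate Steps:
G(h, V) = √(V² + h²)/4 (G(h, V) = √(h² + V²)/4 = √(V² + h²)/4)
q = 10 (q = 5 - 1*(-5) = 5 + 5 = 10)
(G(6, -3) + 27)*q = (√((-3)² + 6²)/4 + 27)*10 = (√(9 + 36)/4 + 27)*10 = (√45/4 + 27)*10 = ((3*√5)/4 + 27)*10 = (3*√5/4 + 27)*10 = (27 + 3*√5/4)*10 = 270 + 15*√5/2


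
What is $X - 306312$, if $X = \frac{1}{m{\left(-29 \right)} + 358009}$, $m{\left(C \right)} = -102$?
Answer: $- \frac{109631208983}{357907} \approx -3.0631 \cdot 10^{5}$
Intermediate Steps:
$X = \frac{1}{357907}$ ($X = \frac{1}{-102 + 358009} = \frac{1}{357907} \approx 2.794 \cdot 10^{-6}$)
$X - 306312 = \frac{1}{357907} - 306312 = - \frac{109631208983}{357907}$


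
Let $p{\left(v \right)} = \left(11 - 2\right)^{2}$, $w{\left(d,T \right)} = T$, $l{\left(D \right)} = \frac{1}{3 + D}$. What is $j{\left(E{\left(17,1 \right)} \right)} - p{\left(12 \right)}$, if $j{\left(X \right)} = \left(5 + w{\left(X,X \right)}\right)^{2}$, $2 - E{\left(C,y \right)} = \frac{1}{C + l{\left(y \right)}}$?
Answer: $- \frac{156200}{4761} \approx -32.808$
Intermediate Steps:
$E{\left(C,y \right)} = 2 - \frac{1}{C + \frac{1}{3 + y}}$
$j{\left(X \right)} = \left(5 + X\right)^{2}$
$p{\left(v \right)} = 81$ ($p{\left(v \right)} = 9^{2} = 81$)
$j{\left(E{\left(17,1 \right)} \right)} - p{\left(12 \right)} = \left(5 + \frac{2 + \left(-1 + 2 \cdot 17\right) \left(3 + 1\right)}{1 + 17 \left(3 + 1\right)}\right)^{2} - 81 = \left(5 + \frac{2 + \left(-1 + 34\right) 4}{1 + 17 \cdot 4}\right)^{2} - 81 = \left(5 + \frac{2 + 33 \cdot 4}{1 + 68}\right)^{2} - 81 = \left(5 + \frac{2 + 132}{69}\right)^{2} - 81 = \left(5 + \frac{1}{69} \cdot 134\right)^{2} - 81 = \left(5 + \frac{134}{69}\right)^{2} - 81 = \left(\frac{479}{69}\right)^{2} - 81 = \frac{229441}{4761} - 81 = - \frac{156200}{4761}$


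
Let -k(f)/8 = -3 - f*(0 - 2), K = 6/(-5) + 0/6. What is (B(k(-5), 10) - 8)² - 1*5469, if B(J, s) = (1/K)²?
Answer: -7018655/1296 ≈ -5415.6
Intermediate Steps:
K = -6/5 (K = 6*(-⅕) + 0*(⅙) = -6/5 + 0 = -6/5 ≈ -1.2000)
k(f) = 24 - 16*f (k(f) = -8*(-3 - f*(0 - 2)) = -8*(-3 - f*(-2)) = -8*(-3 - (-2)*f) = -8*(-3 + 2*f) = 24 - 16*f)
B(J, s) = 25/36 (B(J, s) = (1/(-6/5))² = (-⅚)² = 25/36)
(B(k(-5), 10) - 8)² - 1*5469 = (25/36 - 8)² - 1*5469 = (-263/36)² - 5469 = 69169/1296 - 5469 = -7018655/1296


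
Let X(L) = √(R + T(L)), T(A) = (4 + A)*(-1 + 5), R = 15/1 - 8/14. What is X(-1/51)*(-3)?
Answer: -√3868095/119 ≈ -16.527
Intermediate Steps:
R = 101/7 (R = 15*1 - 8*1/14 = 15 - 4/7 = 101/7 ≈ 14.429)
T(A) = 16 + 4*A (T(A) = (4 + A)*4 = 16 + 4*A)
X(L) = √(213/7 + 4*L) (X(L) = √(101/7 + (16 + 4*L)) = √(213/7 + 4*L))
X(-1/51)*(-3) = (√(1491 + 196*(-1/51))/7)*(-3) = (√(1491 - 196/51)/7)*(-3) = (√(75845/51)/7)*(-3) = ((√3868095/51)/7)*(-3) = (√3868095/357)*(-3) = -√3868095/119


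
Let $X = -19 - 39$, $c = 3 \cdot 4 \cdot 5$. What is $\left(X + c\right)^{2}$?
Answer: $4$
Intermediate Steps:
$c = 60$ ($c = 12 \cdot 5 = 60$)
$X = -58$ ($X = -19 - 39 = -58$)
$\left(X + c\right)^{2} = \left(-58 + 60\right)^{2} = 2^{2} = 4$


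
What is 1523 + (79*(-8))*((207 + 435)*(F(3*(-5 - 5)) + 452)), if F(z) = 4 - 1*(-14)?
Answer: -190698157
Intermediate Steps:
F(z) = 18 (F(z) = 4 + 14 = 18)
1523 + (79*(-8))*((207 + 435)*(F(3*(-5 - 5)) + 452)) = 1523 + (79*(-8))*((207 + 435)*(18 + 452)) = 1523 - 405744*470 = 1523 - 632*301740 = 1523 - 190699680 = -190698157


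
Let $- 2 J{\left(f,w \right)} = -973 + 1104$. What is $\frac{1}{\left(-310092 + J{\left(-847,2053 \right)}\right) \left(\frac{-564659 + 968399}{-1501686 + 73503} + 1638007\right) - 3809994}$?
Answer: $- \frac{317374}{161239917868579691} \approx -1.9683 \cdot 10^{-12}$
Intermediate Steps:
$J{\left(f,w \right)} = - \frac{131}{2}$ ($J{\left(f,w \right)} = - \frac{-973 + 1104}{2} = \left(- \frac{1}{2}\right) 131 = - \frac{131}{2}$)
$\frac{1}{\left(-310092 + J{\left(-847,2053 \right)}\right) \left(\frac{-564659 + 968399}{-1501686 + 73503} + 1638007\right) - 3809994} = \frac{1}{\left(-310092 - \frac{131}{2}\right) \left(\frac{-564659 + 968399}{-1501686 + 73503} + 1638007\right) - 3809994} = \frac{1}{- \frac{620315 \left(\frac{403740}{-1428183} + 1638007\right)}{2} - 3809994} = \frac{1}{- \frac{620315 \left(403740 \left(- \frac{1}{1428183}\right) + 1638007\right)}{2} - 3809994} = \frac{1}{- \frac{620315 \left(- \frac{44860}{158687} + 1638007\right)}{2} - 3809994} = \frac{1}{\left(- \frac{620315}{2}\right) \frac{259930371949}{158687} - 3809994} = \frac{1}{- \frac{161238708675543935}{317374} - 3809994} = \frac{1}{- \frac{161239917868579691}{317374}} = - \frac{317374}{161239917868579691}$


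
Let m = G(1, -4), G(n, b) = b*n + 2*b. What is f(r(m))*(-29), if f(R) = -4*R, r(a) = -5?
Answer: -580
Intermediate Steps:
G(n, b) = 2*b + b*n
m = -12 (m = -4*(2 + 1) = -4*3 = -12)
f(r(m))*(-29) = -4*(-5)*(-29) = 20*(-29) = -580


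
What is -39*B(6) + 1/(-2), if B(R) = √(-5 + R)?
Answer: -79/2 ≈ -39.500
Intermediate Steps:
-39*B(6) + 1/(-2) = -39*√(-5 + 6) + 1/(-2) = -39*√1 - ½ = -39*1 - ½ = -39 - ½ = -79/2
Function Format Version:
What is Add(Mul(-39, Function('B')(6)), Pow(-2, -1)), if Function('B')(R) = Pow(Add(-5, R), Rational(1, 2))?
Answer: Rational(-79, 2) ≈ -39.500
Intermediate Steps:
Add(Mul(-39, Function('B')(6)), Pow(-2, -1)) = Add(Mul(-39, Pow(Add(-5, 6), Rational(1, 2))), Pow(-2, -1)) = Add(Mul(-39, Pow(1, Rational(1, 2))), Rational(-1, 2)) = Add(Mul(-39, 1), Rational(-1, 2)) = Add(-39, Rational(-1, 2)) = Rational(-79, 2)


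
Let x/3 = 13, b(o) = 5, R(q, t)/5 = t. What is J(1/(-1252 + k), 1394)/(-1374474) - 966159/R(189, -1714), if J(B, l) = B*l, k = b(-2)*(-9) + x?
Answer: 12283634022478/108957990165 ≈ 112.74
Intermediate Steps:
R(q, t) = 5*t
x = 39 (x = 3*13 = 39)
k = -6 (k = 5*(-9) + 39 = -45 + 39 = -6)
J(1/(-1252 + k), 1394)/(-1374474) - 966159/R(189, -1714) = (1394/(-1252 - 6))/(-1374474) - 966159/(5*(-1714)) = (1394/(-1258))*(-1/1374474) - 966159/(-8570) = -1/1258*1394*(-1/1374474) - 966159*(-1/8570) = -41/37*(-1/1374474) + 966159/8570 = 41/50855538 + 966159/8570 = 12283634022478/108957990165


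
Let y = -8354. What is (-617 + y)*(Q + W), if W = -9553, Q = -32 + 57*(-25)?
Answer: 98770710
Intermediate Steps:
Q = -1457 (Q = -32 - 1425 = -1457)
(-617 + y)*(Q + W) = (-617 - 8354)*(-1457 - 9553) = -8971*(-11010) = 98770710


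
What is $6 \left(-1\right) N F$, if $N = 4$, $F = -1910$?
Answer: $45840$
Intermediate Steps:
$6 \left(-1\right) N F = 6 \left(-1\right) 4 \left(-1910\right) = \left(-6\right) 4 \left(-1910\right) = \left(-24\right) \left(-1910\right) = 45840$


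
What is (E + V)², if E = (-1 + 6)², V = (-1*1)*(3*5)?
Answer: 100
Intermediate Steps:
V = -15 (V = -1*15 = -15)
E = 25 (E = 5² = 25)
(E + V)² = (25 - 15)² = 10² = 100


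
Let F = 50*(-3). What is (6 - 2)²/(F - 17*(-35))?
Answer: 16/445 ≈ 0.035955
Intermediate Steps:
F = -150
(6 - 2)²/(F - 17*(-35)) = (6 - 2)²/(-150 - 17*(-35)) = 4²/(-150 + 595) = 16/445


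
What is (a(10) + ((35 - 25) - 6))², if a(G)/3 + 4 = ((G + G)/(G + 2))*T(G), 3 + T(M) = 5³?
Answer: 362404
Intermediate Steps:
T(M) = 122 (T(M) = -3 + 5³ = -3 + 125 = 122)
a(G) = -12 + 732*G/(2 + G) (a(G) = -12 + 3*(((G + G)/(G + 2))*122) = -12 + 3*(((2*G)/(2 + G))*122) = -12 + 3*((2*G/(2 + G))*122) = -12 + 3*(244*G/(2 + G)) = -12 + 732*G/(2 + G))
(a(10) + ((35 - 25) - 6))² = (24*(-1 + 30*10)/(2 + 10) + ((35 - 25) - 6))² = (24*(-1 + 300)/12 + (10 - 6))² = (24*(1/12)*299 + 4)² = (598 + 4)² = 602² = 362404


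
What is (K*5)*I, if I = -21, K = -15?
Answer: 1575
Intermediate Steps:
(K*5)*I = -15*5*(-21) = -75*(-21) = 1575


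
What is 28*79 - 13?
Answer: 2199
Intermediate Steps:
28*79 - 13 = 2212 - 13 = 2199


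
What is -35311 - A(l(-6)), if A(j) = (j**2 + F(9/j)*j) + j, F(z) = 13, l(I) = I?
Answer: -35263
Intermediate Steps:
A(j) = j**2 + 14*j (A(j) = (j**2 + 13*j) + j = j**2 + 14*j)
-35311 - A(l(-6)) = -35311 - (-6)*(14 - 6) = -35311 - (-6)*8 = -35311 - 1*(-48) = -35311 + 48 = -35263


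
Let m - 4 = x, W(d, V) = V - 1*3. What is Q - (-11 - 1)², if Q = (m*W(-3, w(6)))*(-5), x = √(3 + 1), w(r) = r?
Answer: -234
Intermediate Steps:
x = 2 (x = √4 = 2)
W(d, V) = -3 + V (W(d, V) = V - 3 = -3 + V)
m = 6 (m = 4 + 2 = 6)
Q = -90 (Q = (6*(-3 + 6))*(-5) = (6*3)*(-5) = 18*(-5) = -90)
Q - (-11 - 1)² = -90 - (-11 - 1)² = -90 - 1*(-12)² = -90 - 1*144 = -90 - 144 = -234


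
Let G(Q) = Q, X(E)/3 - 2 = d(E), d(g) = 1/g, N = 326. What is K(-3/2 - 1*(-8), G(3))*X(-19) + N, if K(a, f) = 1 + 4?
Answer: 6749/19 ≈ 355.21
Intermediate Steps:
d(g) = 1/g
X(E) = 6 + 3/E
K(a, f) = 5
K(-3/2 - 1*(-8), G(3))*X(-19) + N = 5*(6 + 3/(-19)) + 326 = 5*(6 + 3*(-1/19)) + 326 = 5*(6 - 3/19) + 326 = 5*(111/19) + 326 = 555/19 + 326 = 6749/19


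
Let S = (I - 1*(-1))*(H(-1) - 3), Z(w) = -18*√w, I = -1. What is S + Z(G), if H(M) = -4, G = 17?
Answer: -18*√17 ≈ -74.216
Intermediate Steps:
S = 0 (S = (-1 - 1*(-1))*(-4 - 3) = (-1 + 1)*(-7) = 0*(-7) = 0)
S + Z(G) = 0 - 18*√17 = -18*√17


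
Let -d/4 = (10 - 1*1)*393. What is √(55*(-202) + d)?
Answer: I*√25258 ≈ 158.93*I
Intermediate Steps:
d = -14148 (d = -4*(10 - 1*1)*393 = -4*(10 - 1)*393 = -36*393 = -4*3537 = -14148)
√(55*(-202) + d) = √(55*(-202) - 14148) = √(-11110 - 14148) = √(-25258) = I*√25258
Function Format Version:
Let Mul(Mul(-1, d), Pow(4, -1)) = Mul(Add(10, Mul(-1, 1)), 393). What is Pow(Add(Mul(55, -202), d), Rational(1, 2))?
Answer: Mul(I, Pow(25258, Rational(1, 2))) ≈ Mul(158.93, I)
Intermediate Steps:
d = -14148 (d = Mul(-4, Mul(Add(10, Mul(-1, 1)), 393)) = Mul(-4, Mul(Add(10, -1), 393)) = Mul(-4, Mul(9, 393)) = Mul(-4, 3537) = -14148)
Pow(Add(Mul(55, -202), d), Rational(1, 2)) = Pow(Add(Mul(55, -202), -14148), Rational(1, 2)) = Pow(Add(-11110, -14148), Rational(1, 2)) = Pow(-25258, Rational(1, 2)) = Mul(I, Pow(25258, Rational(1, 2)))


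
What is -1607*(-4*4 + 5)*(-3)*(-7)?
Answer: 371217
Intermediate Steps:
-1607*(-4*4 + 5)*(-3)*(-7) = -1607*(-16 + 5)*(-3)*(-7) = -1607*(-11*(-3))*(-7) = -53031*(-7) = -1607*(-231) = 371217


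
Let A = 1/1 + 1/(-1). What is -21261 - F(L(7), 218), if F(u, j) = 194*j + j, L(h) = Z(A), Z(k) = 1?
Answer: -63771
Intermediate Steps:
A = 0 (A = 1*1 + 1*(-1) = 1 - 1 = 0)
L(h) = 1
F(u, j) = 195*j
-21261 - F(L(7), 218) = -21261 - 195*218 = -21261 - 1*42510 = -21261 - 42510 = -63771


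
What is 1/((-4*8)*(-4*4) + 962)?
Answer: 1/1474 ≈ 0.00067843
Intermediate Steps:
1/((-4*8)*(-4*4) + 962) = 1/(-32*(-16) + 962) = 1/(512 + 962) = 1/1474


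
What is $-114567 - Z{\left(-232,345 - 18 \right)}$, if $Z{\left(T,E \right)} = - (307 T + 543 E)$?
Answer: $-8230$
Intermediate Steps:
$Z{\left(T,E \right)} = - 543 E - 307 T$
$-114567 - Z{\left(-232,345 - 18 \right)} = -114567 - \left(- 543 \left(345 - 18\right) - -71224\right) = -114567 - \left(\left(-543\right) 327 + 71224\right) = -114567 - \left(-177561 + 71224\right) = -114567 - -106337 = -114567 + 106337 = -8230$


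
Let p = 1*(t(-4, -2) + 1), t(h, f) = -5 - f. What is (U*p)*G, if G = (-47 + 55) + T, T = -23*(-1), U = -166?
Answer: 10292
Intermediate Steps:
T = 23
p = -2 (p = 1*((-5 - 1*(-2)) + 1) = 1*((-5 + 2) + 1) = 1*(-3 + 1) = 1*(-2) = -2)
G = 31 (G = (-47 + 55) + 23 = 8 + 23 = 31)
(U*p)*G = -166*(-2)*31 = 332*31 = 10292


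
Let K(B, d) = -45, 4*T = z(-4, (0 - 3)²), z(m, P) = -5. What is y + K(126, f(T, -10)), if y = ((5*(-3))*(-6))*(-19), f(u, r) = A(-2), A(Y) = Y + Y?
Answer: -1755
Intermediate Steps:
A(Y) = 2*Y
T = -5/4 (T = (¼)*(-5) = -5/4 ≈ -1.2500)
f(u, r) = -4 (f(u, r) = 2*(-2) = -4)
y = -1710 (y = -15*(-6)*(-19) = 90*(-19) = -1710)
y + K(126, f(T, -10)) = -1710 - 45 = -1755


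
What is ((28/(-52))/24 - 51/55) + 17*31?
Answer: 9027023/17160 ≈ 526.05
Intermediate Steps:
((28/(-52))/24 - 51/55) + 17*31 = ((28*(-1/52))*(1/24) - 51*1/55) + 527 = (-7/13*1/24 - 51/55) + 527 = (-7/312 - 51/55) + 527 = -16297/17160 + 527 = 9027023/17160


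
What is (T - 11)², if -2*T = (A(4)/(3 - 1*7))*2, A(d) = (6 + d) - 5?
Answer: 1521/16 ≈ 95.063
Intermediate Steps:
A(d) = 1 + d
T = 5/4 (T = -(1 + 4)/(3 - 1*7)*2/2 = -5/(3 - 7)*2/2 = -5/(-4)*2/2 = -5*(-¼)*2/2 = -(-5)*2/8 = -½*(-5/2) = 5/4 ≈ 1.2500)
(T - 11)² = (5/4 - 11)² = (-39/4)² = 1521/16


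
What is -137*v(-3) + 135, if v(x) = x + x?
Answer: 957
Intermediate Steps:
v(x) = 2*x
-137*v(-3) + 135 = -274*(-3) + 135 = -137*(-6) + 135 = 822 + 135 = 957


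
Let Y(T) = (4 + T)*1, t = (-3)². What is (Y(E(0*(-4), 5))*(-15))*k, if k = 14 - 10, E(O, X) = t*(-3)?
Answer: 1380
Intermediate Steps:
t = 9
E(O, X) = -27 (E(O, X) = 9*(-3) = -27)
Y(T) = 4 + T
k = 4
(Y(E(0*(-4), 5))*(-15))*k = ((4 - 27)*(-15))*4 = -23*(-15)*4 = 345*4 = 1380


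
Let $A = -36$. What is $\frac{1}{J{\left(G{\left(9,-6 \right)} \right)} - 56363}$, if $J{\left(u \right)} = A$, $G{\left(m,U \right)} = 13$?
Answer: $- \frac{1}{56399} \approx -1.7731 \cdot 10^{-5}$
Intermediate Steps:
$J{\left(u \right)} = -36$
$\frac{1}{J{\left(G{\left(9,-6 \right)} \right)} - 56363} = \frac{1}{-36 - 56363} = \frac{1}{-56399} = - \frac{1}{56399}$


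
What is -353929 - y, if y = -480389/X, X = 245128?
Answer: -6673648271/18856 ≈ -3.5393e+5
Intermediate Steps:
y = -36953/18856 (y = -480389/245128 = -480389*1/245128 = -36953/18856 ≈ -1.9597)
-353929 - y = -353929 - 1*(-36953/18856) = -353929 + 36953/18856 = -6673648271/18856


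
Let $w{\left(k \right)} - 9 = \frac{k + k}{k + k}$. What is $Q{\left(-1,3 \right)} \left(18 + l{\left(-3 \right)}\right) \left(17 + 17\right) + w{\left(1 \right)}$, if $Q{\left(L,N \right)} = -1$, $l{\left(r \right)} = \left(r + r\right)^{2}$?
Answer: $-1826$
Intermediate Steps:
$l{\left(r \right)} = 4 r^{2}$ ($l{\left(r \right)} = \left(2 r\right)^{2} = 4 r^{2}$)
$w{\left(k \right)} = 10$ ($w{\left(k \right)} = 9 + \frac{k + k}{k + k} = 9 + \frac{2 k}{2 k} = 9 + 2 k \frac{1}{2 k} = 9 + 1 = 10$)
$Q{\left(-1,3 \right)} \left(18 + l{\left(-3 \right)}\right) \left(17 + 17\right) + w{\left(1 \right)} = - \left(18 + 4 \left(-3\right)^{2}\right) \left(17 + 17\right) + 10 = - \left(18 + 4 \cdot 9\right) 34 + 10 = - \left(18 + 36\right) 34 + 10 = - 54 \cdot 34 + 10 = \left(-1\right) 1836 + 10 = -1836 + 10 = -1826$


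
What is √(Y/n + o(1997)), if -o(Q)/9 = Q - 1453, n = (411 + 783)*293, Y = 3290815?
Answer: I*√598067359322514/349842 ≈ 69.904*I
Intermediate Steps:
n = 349842 (n = 1194*293 = 349842)
o(Q) = 13077 - 9*Q (o(Q) = -9*(Q - 1453) = -9*(-1453 + Q) = 13077 - 9*Q)
√(Y/n + o(1997)) = √(3290815/349842 + (13077 - 9*1997)) = √(3290815*(1/349842) + (13077 - 17973)) = √(3290815/349842 - 4896) = √(-1709535617/349842) = I*√598067359322514/349842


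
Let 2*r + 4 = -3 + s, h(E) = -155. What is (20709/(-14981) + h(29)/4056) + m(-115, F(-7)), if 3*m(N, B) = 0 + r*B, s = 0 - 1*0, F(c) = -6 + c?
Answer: 835253437/60762936 ≈ 13.746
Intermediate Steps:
s = 0 (s = 0 + 0 = 0)
r = -7/2 (r = -2 + (-3 + 0)/2 = -2 + (½)*(-3) = -2 - 3/2 = -7/2 ≈ -3.5000)
m(N, B) = -7*B/6 (m(N, B) = (0 - 7*B/2)/3 = (-7*B/2)/3 = -7*B/6)
(20709/(-14981) + h(29)/4056) + m(-115, F(-7)) = (20709/(-14981) - 155/4056) - 7*(-6 - 7)/6 = (20709*(-1/14981) - 155*1/4056) - 7/6*(-13) = (-20709/14981 - 155/4056) + 91/6 = -86317759/60762936 + 91/6 = 835253437/60762936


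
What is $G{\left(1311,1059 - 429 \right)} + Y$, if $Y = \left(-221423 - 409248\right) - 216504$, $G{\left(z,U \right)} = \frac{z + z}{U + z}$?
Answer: $- \frac{548121351}{647} \approx -8.4717 \cdot 10^{5}$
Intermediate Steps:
$G{\left(z,U \right)} = \frac{2 z}{U + z}$
$Y = -847175$ ($Y = -630671 - 216504 = -847175$)
$G{\left(1311,1059 - 429 \right)} + Y = 2 \cdot 1311 \frac{1}{\left(1059 - 429\right) + 1311} - 847175 = 2 \cdot 1311 \frac{1}{630 + 1311} - 847175 = 2 \cdot 1311 \cdot \frac{1}{1941} - 847175 = \frac{874}{647} - 847175 = - \frac{548121351}{647}$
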